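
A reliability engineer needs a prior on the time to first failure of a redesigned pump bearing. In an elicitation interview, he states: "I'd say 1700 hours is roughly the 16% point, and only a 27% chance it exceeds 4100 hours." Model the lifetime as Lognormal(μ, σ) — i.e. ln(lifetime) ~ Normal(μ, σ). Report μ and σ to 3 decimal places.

If T ~ Lognormal(μ,σ) then ln T ~ Normal(μ,σ), so the p-quantile of ln T is μ + z_p·σ.
ln(1700) = 7.438 and ln(4100) = 8.319; z_{0.16} = -0.9945, z_{0.73} = 0.6128.
σ = (8.319 − 7.438)/(0.6128 − (-0.9945)) = 0.548.
μ = 7.438 − (-0.9945)·0.548 = 7.983.

μ ≈ 7.983, σ ≈ 0.548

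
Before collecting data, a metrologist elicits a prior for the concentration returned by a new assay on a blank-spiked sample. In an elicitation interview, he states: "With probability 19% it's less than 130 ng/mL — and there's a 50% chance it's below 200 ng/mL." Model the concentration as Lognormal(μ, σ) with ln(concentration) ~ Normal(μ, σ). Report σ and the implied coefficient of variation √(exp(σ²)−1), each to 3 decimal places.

σ ≈ 0.491, CV ≈ 0.522

If T ~ Lognormal(μ,σ) then ln T ~ Normal(μ,σ), so the p-quantile of ln T is μ + z_p·σ.
ln(130) = 4.868 and ln(200) = 5.298; z_{0.19} = -0.8779, z_{0.5} = 0.
σ = (5.298 − 4.868)/(0 − (-0.8779)) = 0.491.
μ = 4.868 − (-0.8779)·0.491 = 5.298.
CV = √(exp(σ²)−1) = √(exp(0.2408)−1) = 0.522.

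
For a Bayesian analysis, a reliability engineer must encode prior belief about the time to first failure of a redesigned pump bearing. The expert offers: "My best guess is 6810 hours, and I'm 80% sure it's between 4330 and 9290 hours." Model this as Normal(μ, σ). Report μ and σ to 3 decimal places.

A symmetric 80% interval runs μ ± z·σ with z = 1.282.
Half-width = 2480, so σ = 2480/1.282 = 1935.154.
μ is the stated best guess, 6810.000.

μ = 6810.000, σ = 1935.154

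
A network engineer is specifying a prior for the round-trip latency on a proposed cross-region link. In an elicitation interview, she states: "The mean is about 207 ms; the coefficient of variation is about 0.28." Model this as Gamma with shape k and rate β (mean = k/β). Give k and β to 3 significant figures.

For Gamma(k, rate β): mean = k/β, variance = k/β², so CV = 1/√k.
CV = 0.28, hence k = 1/CV² = 12.8.
Then β = k/mean = 12.8/207 = 0.0616.

k ≈ 12.8, β ≈ 0.0616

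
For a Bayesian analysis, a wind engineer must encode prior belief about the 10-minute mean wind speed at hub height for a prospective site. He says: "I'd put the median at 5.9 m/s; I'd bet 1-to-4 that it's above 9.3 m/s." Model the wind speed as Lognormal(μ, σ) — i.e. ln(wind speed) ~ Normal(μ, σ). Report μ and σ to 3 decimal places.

If T ~ Lognormal(μ,σ) then ln T ~ Normal(μ,σ), so the p-quantile of ln T is μ + z_p·σ.
ln(5.9) = 1.775 and ln(9.3) = 2.23; z_{0.5} = 0, z_{0.8} = 0.8416.
σ = (2.23 − 1.775)/(0.8416 − (0)) = 0.541.
μ = 1.775 − (0)·0.541 = 1.775.

μ ≈ 1.775, σ ≈ 0.541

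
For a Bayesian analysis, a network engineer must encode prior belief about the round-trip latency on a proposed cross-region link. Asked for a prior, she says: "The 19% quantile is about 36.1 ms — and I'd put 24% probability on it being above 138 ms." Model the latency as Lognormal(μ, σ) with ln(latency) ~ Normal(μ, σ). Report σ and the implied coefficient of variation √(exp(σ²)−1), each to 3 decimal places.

If T ~ Lognormal(μ,σ) then ln T ~ Normal(μ,σ), so the p-quantile of ln T is μ + z_p·σ.
ln(36.1) = 3.586 and ln(138) = 4.927; z_{0.19} = -0.8779, z_{0.76} = 0.7063.
σ = (4.927 − 3.586)/(0.7063 − (-0.8779)) = 0.846.
μ = 3.586 − (-0.8779)·0.846 = 4.329.
CV = √(exp(σ²)−1) = √(exp(0.7165)−1) = 1.023.

σ ≈ 0.846, CV ≈ 1.023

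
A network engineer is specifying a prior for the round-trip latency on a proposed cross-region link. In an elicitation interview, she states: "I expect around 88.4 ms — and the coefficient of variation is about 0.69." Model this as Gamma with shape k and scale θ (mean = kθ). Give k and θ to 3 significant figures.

For Gamma(k, scale θ): mean = kθ, variance = kθ², so CV = 1/√k.
CV = 0.69, hence k = 1/CV² = 2.1.
Then θ = mean/k = 88.4/2.1 = 42.1.

k ≈ 2.1, θ ≈ 42.1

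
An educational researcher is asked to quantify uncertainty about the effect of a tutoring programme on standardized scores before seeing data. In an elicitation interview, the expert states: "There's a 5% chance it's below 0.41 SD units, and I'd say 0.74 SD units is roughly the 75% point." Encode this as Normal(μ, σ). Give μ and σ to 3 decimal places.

μ = 0.644, σ = 0.142

For Normal(μ,σ), the p-quantile is μ + z_p·σ. Here z_{0.05} = -1.645, z_{0.75} = 0.6745.
So 0.41 = μ − 1.645σ and 0.74 = μ + 0.6745σ.
Subtracting: σ = (0.74 − 0.41)/(0.6745 − (-1.645)) = 0.142.
Then μ = 0.41 − (-1.645)·0.142 = 0.644.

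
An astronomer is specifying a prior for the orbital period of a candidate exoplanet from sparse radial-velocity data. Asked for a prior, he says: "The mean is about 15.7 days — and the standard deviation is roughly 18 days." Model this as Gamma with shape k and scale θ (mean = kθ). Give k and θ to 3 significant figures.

For Gamma(k, scale θ): mean = kθ, variance = kθ², so CV = 1/√k.
CV = SD/mean = 18/15.7 = 1.146, hence k = 1/CV² = 0.761.
Then θ = mean/k = 15.7/0.761 = 20.6.

k ≈ 0.761, θ ≈ 20.6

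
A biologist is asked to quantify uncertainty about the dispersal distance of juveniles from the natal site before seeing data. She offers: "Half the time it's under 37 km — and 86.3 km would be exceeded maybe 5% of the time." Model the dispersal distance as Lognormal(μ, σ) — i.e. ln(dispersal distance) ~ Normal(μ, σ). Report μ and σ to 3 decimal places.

μ ≈ 3.611, σ ≈ 0.515

If T ~ Lognormal(μ,σ) then ln T ~ Normal(μ,σ), so the p-quantile of ln T is μ + z_p·σ.
ln(37) = 3.611 and ln(86.3) = 4.458; z_{0.5} = 0, z_{0.95} = 1.645.
σ = (4.458 − 3.611)/(1.645 − (0)) = 0.515.
μ = 3.611 − (0)·0.515 = 3.611.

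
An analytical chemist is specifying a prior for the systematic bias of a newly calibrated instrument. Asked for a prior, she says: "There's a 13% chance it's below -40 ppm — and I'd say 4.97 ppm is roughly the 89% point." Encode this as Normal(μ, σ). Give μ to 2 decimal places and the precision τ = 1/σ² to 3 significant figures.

μ = -18.47, τ = 0.00274

The p-quantile of Normal(μ,σ) is μ + z_p·σ, with z_{0.13} = -1.126 and z_{0.89} = 1.227.
Eliminate σ: μ = (z₂·x₁ − z₁·x₂)/(z₂ − z₁) = (1.227·-40 − (-1.126)·4.97)/2.353 = -18.47.
Then σ = (x₂ − x₁)/(z₂ − z₁) = (4.97 − -40)/2.353 = 19.11.
Precision τ = 1/σ² = 1/19.11² = 0.00274.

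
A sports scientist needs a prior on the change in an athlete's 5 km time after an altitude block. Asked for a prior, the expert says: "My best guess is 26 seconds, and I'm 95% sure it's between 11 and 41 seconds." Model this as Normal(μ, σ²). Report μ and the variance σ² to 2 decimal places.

μ = 26.00, σ² = 58.57

A symmetric 95% interval runs μ ± z·σ with z = 1.96.
Half-width = 15, so σ = 15/1.96 = 7.653 and σ² = 58.57.
μ is the stated best guess, 26.00.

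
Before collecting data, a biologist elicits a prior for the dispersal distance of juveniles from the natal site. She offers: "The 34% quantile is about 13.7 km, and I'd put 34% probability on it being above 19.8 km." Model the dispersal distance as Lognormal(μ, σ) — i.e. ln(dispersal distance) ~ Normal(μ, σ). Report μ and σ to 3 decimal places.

If T ~ Lognormal(μ,σ) then ln T ~ Normal(μ,σ), so the p-quantile of ln T is μ + z_p·σ.
ln(13.7) = 2.617 and ln(19.8) = 2.986; z_{0.34} = -0.4125, z_{0.66} = 0.4125.
σ = (2.986 − 2.617)/(0.4125 − (-0.4125)) = 0.446.
μ = 2.617 − (-0.4125)·0.446 = 2.802.

μ ≈ 2.802, σ ≈ 0.446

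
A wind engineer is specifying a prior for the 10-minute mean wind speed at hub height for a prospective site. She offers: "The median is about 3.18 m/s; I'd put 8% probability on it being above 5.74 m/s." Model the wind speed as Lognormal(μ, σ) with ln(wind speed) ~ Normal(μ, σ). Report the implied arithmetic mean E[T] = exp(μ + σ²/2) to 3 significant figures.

If T ~ Lognormal(μ,σ) then ln T ~ Normal(μ,σ), so the p-quantile of ln T is μ + z_p·σ.
ln(3.18) = 1.157 and ln(5.74) = 1.747; z_{0.5} = 0, z_{0.92} = 1.405.
σ = (1.747 − 1.157)/(1.405 − (0)) = 0.420.
μ = 1.157 − (0)·0.420 = 1.157.
E[T] = exp(μ + σ²/2) = exp(1.157 + 0.0883) = 3.47 m/s.

E[T] ≈ 3.47 m/s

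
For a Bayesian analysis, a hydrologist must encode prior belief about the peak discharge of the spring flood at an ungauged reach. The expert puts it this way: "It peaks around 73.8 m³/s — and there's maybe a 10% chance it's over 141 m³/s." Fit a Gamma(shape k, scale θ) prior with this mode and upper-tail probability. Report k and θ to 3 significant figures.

k ≈ 5.56, θ ≈ 16.2

Gamma(k,θ) with k>1 has mode (k−1)θ, so θ = 73.8/(k−1).
Need P(X < 141) = 0.9 with θ tied to k this way. Start at k = 2, θ = 73.8: P(X<141) ≈ 0.569.
Too low — raise k to concentrate. Iterating converges to k ≈ 5.56.
Then θ = 73.8/(5.56−1) ≈ 16.2.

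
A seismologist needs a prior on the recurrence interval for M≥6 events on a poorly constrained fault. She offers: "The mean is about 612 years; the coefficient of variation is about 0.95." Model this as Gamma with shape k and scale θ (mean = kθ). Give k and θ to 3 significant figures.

k ≈ 1.11, θ ≈ 552

For Gamma(k, scale θ): mean = kθ, variance = kθ², so CV = 1/√k.
CV = 0.95, hence k = 1/CV² = 1.11.
Then θ = mean/k = 612/1.11 = 552.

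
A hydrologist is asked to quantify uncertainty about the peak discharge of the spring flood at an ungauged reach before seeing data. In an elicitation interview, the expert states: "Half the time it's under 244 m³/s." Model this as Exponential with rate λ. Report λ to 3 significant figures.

λ ≈ 0.00284

Exponential median = ln 2 / λ, so λ = ln 2 / 244.0 = 0.00284.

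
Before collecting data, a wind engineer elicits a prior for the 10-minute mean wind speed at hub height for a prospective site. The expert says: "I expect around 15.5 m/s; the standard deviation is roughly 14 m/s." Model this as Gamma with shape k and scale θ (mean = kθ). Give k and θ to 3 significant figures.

For Gamma(k, scale θ): mean = kθ, variance = kθ², so CV = 1/√k.
CV = SD/mean = 14/15.5 = 0.9032, hence k = 1/CV² = 1.23.
Then θ = mean/k = 15.5/1.23 = 12.6.

k ≈ 1.23, θ ≈ 12.6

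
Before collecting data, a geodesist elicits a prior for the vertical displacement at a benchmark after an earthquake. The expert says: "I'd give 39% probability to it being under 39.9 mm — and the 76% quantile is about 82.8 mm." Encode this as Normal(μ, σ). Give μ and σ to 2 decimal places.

μ = 52.06, σ = 43.53

For Normal(μ,σ), the p-quantile is μ + z_p·σ. Here z_{0.39} = -0.2793, z_{0.76} = 0.7063.
So 39.9 = μ − 0.2793σ and 82.8 = μ + 0.7063σ.
Subtracting: σ = (82.8 − 39.9)/(0.7063 − (-0.2793)) = 43.53.
Then μ = 39.9 − (-0.2793)·43.53 = 52.06.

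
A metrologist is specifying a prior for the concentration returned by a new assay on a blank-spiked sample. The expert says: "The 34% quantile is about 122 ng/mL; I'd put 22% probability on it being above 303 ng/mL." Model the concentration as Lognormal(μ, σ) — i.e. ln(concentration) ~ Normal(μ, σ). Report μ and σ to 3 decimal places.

If T ~ Lognormal(μ,σ) then ln T ~ Normal(μ,σ), so the p-quantile of ln T is μ + z_p·σ.
ln(122) = 4.804 and ln(303) = 5.714; z_{0.34} = -0.4125, z_{0.78} = 0.7722.
σ = (5.714 − 4.804)/(0.7722 − (-0.4125)) = 0.768.
μ = 4.804 − (-0.4125)·0.768 = 5.121.

μ ≈ 5.121, σ ≈ 0.768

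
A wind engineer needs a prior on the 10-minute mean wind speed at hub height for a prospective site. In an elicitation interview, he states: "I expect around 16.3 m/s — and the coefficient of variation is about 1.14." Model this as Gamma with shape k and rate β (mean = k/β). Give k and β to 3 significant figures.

For Gamma(k, rate β): mean = k/β, variance = k/β², so CV = 1/√k.
CV = 1.14, hence k = 1/CV² = 0.769.
Then β = k/mean = 0.769/16.3 = 0.0472.

k ≈ 0.769, β ≈ 0.0472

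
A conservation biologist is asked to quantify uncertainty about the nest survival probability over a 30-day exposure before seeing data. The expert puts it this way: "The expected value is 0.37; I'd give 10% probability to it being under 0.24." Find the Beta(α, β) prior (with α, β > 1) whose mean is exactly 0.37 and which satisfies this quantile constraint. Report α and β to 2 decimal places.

With mean 0.37 fixed, write α = 0.37s, β = 0.63s where s = α+β.
Need P(θ < 0.24) = 0.1 under Beta(0.37s, 0.63s). Normal approximation: (q−m)/√(m(1−m)/s) ≈ z_{0.1} = -1.28, so s ≈ 0.37·0.63·(-1.28)²/(0.24−0.37)² = 22.7.
At s = 22.7: P(θ<0.24) ≈ 0.092. Adjusting to match 0.1 gives s ≈ 21.28.
So α = 0.37·21.28 ≈ 7.87, β = 0.63·21.28 ≈ 13.41.

α ≈ 7.87, β ≈ 13.41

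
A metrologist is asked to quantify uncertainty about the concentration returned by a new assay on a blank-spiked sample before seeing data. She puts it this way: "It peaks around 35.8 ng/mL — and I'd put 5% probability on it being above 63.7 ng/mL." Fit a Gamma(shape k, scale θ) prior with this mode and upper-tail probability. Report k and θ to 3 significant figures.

Gamma(k,θ) with k>1 has mode (k−1)θ, so θ = 35.8/(k−1).
Need P(X < 63.7) = 0.95 with θ tied to k this way. Start at k = 2, θ = 35.8: P(X<63.7) ≈ 0.531.
Too low — raise k to concentrate. Iterating converges to k ≈ 9.4.
Then θ = 35.8/(9.4−1) ≈ 4.26.

k ≈ 9.4, θ ≈ 4.26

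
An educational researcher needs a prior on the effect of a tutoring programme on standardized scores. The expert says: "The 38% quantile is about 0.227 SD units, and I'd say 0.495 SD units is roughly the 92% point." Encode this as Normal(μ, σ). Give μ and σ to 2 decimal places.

For Normal(μ,σ), the p-quantile is μ + z_p·σ. Here z_{0.38} = -0.3055, z_{0.92} = 1.405.
So 0.227 = μ − 0.3055σ and 0.495 = μ + 1.405σ.
Subtracting: σ = (0.495 − 0.227)/(1.405 − (-0.3055)) = 0.16.
Then μ = 0.227 − (-0.3055)·0.16 = 0.27.

μ = 0.27, σ = 0.16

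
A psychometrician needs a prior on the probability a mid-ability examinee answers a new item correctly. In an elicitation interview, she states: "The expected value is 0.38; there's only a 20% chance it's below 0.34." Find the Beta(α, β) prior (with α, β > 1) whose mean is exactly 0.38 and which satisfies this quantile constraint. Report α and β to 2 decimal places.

α ≈ 40.09, β ≈ 65.41

With mean 0.38 fixed, write α = 0.38s, β = 0.62s where s = α+β.
Need P(θ < 0.34) = 0.2 under Beta(0.38s, 0.62s). Normal approximation: (q−m)/√(m(1−m)/s) ≈ z_{0.2} = -0.842, so s ≈ 0.38·0.62·(-0.842)²/(0.34−0.38)² = 104.3.
At s = 104.3: P(θ<0.34) ≈ 0.201. Adjusting to match 0.2 gives s ≈ 105.51.
So α = 0.38·105.51 ≈ 40.09, β = 0.62·105.51 ≈ 65.41.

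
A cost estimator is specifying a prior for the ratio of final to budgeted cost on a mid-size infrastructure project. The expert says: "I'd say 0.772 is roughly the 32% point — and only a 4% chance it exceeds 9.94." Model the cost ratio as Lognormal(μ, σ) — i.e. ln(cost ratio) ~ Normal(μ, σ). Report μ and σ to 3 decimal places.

μ ≈ 0.280, σ ≈ 1.152

If T ~ Lognormal(μ,σ) then ln T ~ Normal(μ,σ), so the p-quantile of ln T is μ + z_p·σ.
ln(0.772) = -0.2588 and ln(9.94) = 2.297; z_{0.32} = -0.4677, z_{0.96} = 1.751.
σ = (2.297 − -0.2588)/(1.751 − (-0.4677)) = 1.152.
μ = -0.2588 − (-0.4677)·1.152 = 0.280.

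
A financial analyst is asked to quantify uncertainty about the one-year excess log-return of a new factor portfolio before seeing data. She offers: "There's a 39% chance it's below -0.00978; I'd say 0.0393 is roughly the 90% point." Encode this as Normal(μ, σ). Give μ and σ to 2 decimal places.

The p-quantile of Normal(μ,σ) is μ + z_p·σ, with z_{0.39} = -0.2793 and z_{0.9} = 1.282.
Eliminate σ: μ = (z₂·x₁ − z₁·x₂)/(z₂ − z₁) = (1.282·-0.00978 − (-0.2793)·0.0393)/1.561 = -0.00.
Then σ = (x₂ − x₁)/(z₂ − z₁) = (0.0393 − -0.00978)/1.561 = 0.03.

μ = -0.00, σ = 0.03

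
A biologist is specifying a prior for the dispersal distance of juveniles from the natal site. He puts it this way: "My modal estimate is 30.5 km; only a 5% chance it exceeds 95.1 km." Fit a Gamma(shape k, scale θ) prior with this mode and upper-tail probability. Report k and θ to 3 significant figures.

k ≈ 3.04, θ ≈ 15

Gamma(k,θ) with k>1 has mode (k−1)θ, so θ = 30.5/(k−1).
Need P(X < 95.1) = 0.95 with θ tied to k this way. Start at k = 2, θ = 30.5: P(X<95.1) ≈ 0.818.
Too low — raise k to concentrate. Iterating converges to k ≈ 3.04.
Then θ = 30.5/(3.04−1) ≈ 15.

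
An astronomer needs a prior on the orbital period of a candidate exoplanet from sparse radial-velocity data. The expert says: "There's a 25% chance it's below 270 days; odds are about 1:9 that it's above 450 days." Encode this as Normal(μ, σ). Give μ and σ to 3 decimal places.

μ = 332.068, σ = 92.023

For Normal(μ,σ), the p-quantile is μ + z_p·σ. Here z_{0.25} = -0.6745, z_{0.9} = 1.282.
So 270 = μ − 0.6745σ and 450 = μ + 1.282σ.
Subtracting: σ = (450 − 270)/(1.282 − (-0.6745)) = 92.023.
Then μ = 270 − (-0.6745)·92.023 = 332.068.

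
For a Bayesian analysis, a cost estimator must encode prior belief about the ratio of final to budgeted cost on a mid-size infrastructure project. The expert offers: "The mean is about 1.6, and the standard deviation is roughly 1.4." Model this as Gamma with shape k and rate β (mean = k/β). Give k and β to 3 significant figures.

For Gamma(k, rate β): mean = k/β, variance = k/β², so CV = 1/√k.
CV = SD/mean = 1.4/1.6 = 0.875, hence k = 1/CV² = 1.31.
Then β = k/mean = 1.31/1.6 = 0.816.

k ≈ 1.31, β ≈ 0.816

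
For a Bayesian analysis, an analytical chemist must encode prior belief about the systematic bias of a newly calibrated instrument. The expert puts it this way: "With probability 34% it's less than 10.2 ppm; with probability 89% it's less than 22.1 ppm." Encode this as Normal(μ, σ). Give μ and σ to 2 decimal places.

For Normal(μ,σ), the p-quantile is μ + z_p·σ. Here z_{0.34} = -0.4125, z_{0.89} = 1.227.
So 10.2 = μ − 0.4125σ and 22.1 = μ + 1.227σ.
Subtracting: σ = (22.1 − 10.2)/(1.227 − (-0.4125)) = 7.26.
Then μ = 10.2 − (-0.4125)·7.26 = 13.19.

μ = 13.19, σ = 7.26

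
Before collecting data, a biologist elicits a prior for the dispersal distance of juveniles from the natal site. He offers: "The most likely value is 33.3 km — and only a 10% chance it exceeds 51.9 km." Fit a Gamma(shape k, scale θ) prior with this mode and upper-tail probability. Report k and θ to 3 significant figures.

k ≈ 10.5, θ ≈ 3.5

Gamma(k,θ) with k>1 has mode (k−1)θ, so θ = 33.3/(k−1).
Need P(X < 51.9) = 0.9 with θ tied to k this way. Start at k = 2, θ = 33.3: P(X<51.9) ≈ 0.462.
Too low — raise k to concentrate. Iterating converges to k ≈ 10.5.
Then θ = 33.3/(10.5−1) ≈ 3.5.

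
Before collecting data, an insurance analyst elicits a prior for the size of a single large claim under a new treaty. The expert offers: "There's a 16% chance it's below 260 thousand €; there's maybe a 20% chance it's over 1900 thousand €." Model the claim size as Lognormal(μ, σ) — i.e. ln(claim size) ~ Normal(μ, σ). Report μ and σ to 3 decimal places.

If T ~ Lognormal(μ,σ) then ln T ~ Normal(μ,σ), so the p-quantile of ln T is μ + z_p·σ.
ln(260) = 5.561 and ln(1900) = 7.55; z_{0.16} = -0.9945, z_{0.8} = 0.8416.
σ = (7.55 − 5.561)/(0.8416 − (-0.9945)) = 1.083.
μ = 5.561 − (-0.9945)·1.083 = 6.638.

μ ≈ 6.638, σ ≈ 1.083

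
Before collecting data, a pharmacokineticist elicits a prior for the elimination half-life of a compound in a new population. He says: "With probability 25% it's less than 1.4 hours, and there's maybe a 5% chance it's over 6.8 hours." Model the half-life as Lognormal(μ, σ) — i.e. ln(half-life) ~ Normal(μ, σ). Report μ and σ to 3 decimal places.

μ ≈ 0.796, σ ≈ 0.681

If T ~ Lognormal(μ,σ) then ln T ~ Normal(μ,σ), so the p-quantile of ln T is μ + z_p·σ.
ln(1.4) = 0.3365 and ln(6.8) = 1.917; z_{0.25} = -0.6745, z_{0.95} = 1.645.
σ = (1.917 − 0.3365)/(1.645 − (-0.6745)) = 0.681.
μ = 0.3365 − (-0.6745)·0.681 = 0.796.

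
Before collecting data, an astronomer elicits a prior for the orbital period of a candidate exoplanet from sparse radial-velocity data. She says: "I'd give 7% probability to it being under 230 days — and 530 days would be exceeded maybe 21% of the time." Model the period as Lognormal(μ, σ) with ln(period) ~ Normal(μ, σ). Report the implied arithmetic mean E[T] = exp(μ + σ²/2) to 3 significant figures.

E[T] ≈ 422 days

If T ~ Lognormal(μ,σ) then ln T ~ Normal(μ,σ), so the p-quantile of ln T is μ + z_p·σ.
ln(230) = 5.438 and ln(530) = 6.273; z_{0.07} = -1.476, z_{0.79} = 0.8064.
σ = (6.273 − 5.438)/(0.8064 − (-1.476)) = 0.366.
μ = 5.438 − (-1.476)·0.366 = 5.978.
E[T] = exp(μ + σ²/2) = exp(5.978 + 0.0669) = 422 days.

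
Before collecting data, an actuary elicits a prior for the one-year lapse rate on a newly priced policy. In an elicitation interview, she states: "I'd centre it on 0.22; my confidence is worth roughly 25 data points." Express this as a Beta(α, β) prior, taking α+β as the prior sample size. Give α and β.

Under the effective-sample-size interpretation, Beta(α, β) has prior mean α/(α+β) and prior sample size α+β.
So α+β = 25 and α/(α+β) = 0.22, giving α = 0.22·25 = 5.5 and β = 25 − 5.5 = 19.5.

α = 5.5, β = 19.5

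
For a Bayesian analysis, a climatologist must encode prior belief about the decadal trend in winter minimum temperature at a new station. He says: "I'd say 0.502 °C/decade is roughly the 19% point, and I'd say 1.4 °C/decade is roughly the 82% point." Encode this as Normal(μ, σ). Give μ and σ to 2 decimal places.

The p-quantile of Normal(μ,σ) is μ + z_p·σ, with z_{0.19} = -0.8779 and z_{0.82} = 0.9154.
Eliminate σ: μ = (z₂·x₁ − z₁·x₂)/(z₂ − z₁) = (0.9154·0.502 − (-0.8779)·1.4)/1.793 = 0.94.
Then σ = (x₂ − x₁)/(z₂ − z₁) = (1.4 − 0.502)/1.793 = 0.50.

μ = 0.94, σ = 0.50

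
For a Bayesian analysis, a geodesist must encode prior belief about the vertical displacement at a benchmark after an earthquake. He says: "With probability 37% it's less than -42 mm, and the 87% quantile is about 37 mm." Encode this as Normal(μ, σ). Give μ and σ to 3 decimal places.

For Normal(μ,σ), the p-quantile is μ + z_p·σ. Here z_{0.37} = -0.3319, z_{0.87} = 1.126.
So -42 = μ − 0.3319σ and 37 = μ + 1.126σ.
Subtracting: σ = (37 − -42)/(1.126 − (-0.3319)) = 54.175.
Then μ = -42 − (-0.3319)·54.175 = -24.022.

μ = -24.022, σ = 54.175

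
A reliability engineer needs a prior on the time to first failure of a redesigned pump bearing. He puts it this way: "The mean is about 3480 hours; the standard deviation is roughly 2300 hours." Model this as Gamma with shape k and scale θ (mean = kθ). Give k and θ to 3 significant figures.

k ≈ 2.29, θ ≈ 1520

For Gamma(k, scale θ): mean = kθ, variance = kθ², so CV = 1/√k.
CV = SD/mean = 2300/3480 = 0.6609, hence k = 1/CV² = 2.29.
Then θ = mean/k = 3480/2.29 = 1520.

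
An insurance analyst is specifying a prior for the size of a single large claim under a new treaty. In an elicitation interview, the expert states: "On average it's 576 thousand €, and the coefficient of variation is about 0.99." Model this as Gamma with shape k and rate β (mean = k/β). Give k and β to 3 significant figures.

For Gamma(k, rate β): mean = k/β, variance = k/β², so CV = 1/√k.
CV = 0.99, hence k = 1/CV² = 1.02.
Then β = k/mean = 1.02/576 = 0.00177.

k ≈ 1.02, β ≈ 0.00177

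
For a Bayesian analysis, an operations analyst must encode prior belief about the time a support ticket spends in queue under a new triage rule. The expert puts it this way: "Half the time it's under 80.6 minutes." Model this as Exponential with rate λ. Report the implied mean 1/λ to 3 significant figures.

mean ≈ 116 minutes

Exponential median = ln 2 / λ, so λ = ln 2 / 80.6 = 0.0086.
Mean = 1/λ = 116 minutes.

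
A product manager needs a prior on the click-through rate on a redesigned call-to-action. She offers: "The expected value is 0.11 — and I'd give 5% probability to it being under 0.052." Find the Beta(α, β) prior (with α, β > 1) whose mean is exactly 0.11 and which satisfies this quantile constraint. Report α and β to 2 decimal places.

α ≈ 6.53, β ≈ 52.85

With mean 0.11 fixed, write α = 0.11s, β = 0.89s where s = α+β.
Need P(θ < 0.052) = 0.05 under Beta(0.11s, 0.89s). Normal approximation: (q−m)/√(m(1−m)/s) ≈ z_{0.05} = -1.64, so s ≈ 0.11·0.89·(-1.64)²/(0.052−0.11)² = 78.7.
At s = 78.7: P(θ<0.052) ≈ 0.027. Adjusting to match 0.05 gives s ≈ 59.39.
So α = 0.11·59.39 ≈ 6.53, β = 0.89·59.39 ≈ 52.85.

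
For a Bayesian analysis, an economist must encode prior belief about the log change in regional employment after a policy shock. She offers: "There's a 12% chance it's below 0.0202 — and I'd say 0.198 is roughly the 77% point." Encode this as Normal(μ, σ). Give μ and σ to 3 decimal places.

μ = 0.129, σ = 0.093

For Normal(μ,σ), the p-quantile is μ + z_p·σ. Here z_{0.12} = -1.175, z_{0.77} = 0.7388.
So 0.0202 = μ − 1.175σ and 0.198 = μ + 0.7388σ.
Subtracting: σ = (0.198 − 0.0202)/(0.7388 − (-1.175)) = 0.093.
Then μ = 0.0202 − (-1.175)·0.093 = 0.129.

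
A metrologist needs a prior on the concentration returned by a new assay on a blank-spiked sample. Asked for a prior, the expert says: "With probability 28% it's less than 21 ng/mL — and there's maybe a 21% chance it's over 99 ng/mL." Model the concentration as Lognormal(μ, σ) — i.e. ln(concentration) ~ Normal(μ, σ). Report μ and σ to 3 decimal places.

μ ≈ 3.695, σ ≈ 1.116

If T ~ Lognormal(μ,σ) then ln T ~ Normal(μ,σ), so the p-quantile of ln T is μ + z_p·σ.
ln(21) = 3.045 and ln(99) = 4.595; z_{0.28} = -0.5828, z_{0.79} = 0.8064.
σ = (4.595 − 3.045)/(0.8064 − (-0.5828)) = 1.116.
μ = 3.045 − (-0.5828)·1.116 = 3.695.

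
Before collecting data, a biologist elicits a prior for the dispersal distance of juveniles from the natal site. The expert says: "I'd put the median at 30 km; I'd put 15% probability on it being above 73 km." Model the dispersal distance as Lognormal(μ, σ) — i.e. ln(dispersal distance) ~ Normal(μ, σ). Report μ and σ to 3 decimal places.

μ ≈ 3.401, σ ≈ 0.858

If T ~ Lognormal(μ,σ) then ln T ~ Normal(μ,σ), so the p-quantile of ln T is μ + z_p·σ.
ln(30) = 3.401 and ln(73) = 4.29; z_{0.5} = 0, z_{0.85} = 1.036.
σ = (4.29 − 3.401)/(1.036 − (0)) = 0.858.
μ = 3.401 − (0)·0.858 = 3.401.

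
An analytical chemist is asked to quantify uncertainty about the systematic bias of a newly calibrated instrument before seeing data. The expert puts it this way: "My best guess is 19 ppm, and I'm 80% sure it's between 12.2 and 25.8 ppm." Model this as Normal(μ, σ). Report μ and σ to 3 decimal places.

A symmetric 80% interval runs μ ± z·σ with z = 1.282.
Half-width = 6.8, so σ = 6.8/1.282 = 5.306.
μ is the stated best guess, 19.000.

μ = 19.000, σ = 5.306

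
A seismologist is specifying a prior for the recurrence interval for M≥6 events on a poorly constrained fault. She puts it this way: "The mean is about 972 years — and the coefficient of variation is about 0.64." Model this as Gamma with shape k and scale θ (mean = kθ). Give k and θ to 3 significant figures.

k ≈ 2.44, θ ≈ 398

For Gamma(k, scale θ): mean = kθ, variance = kθ², so CV = 1/√k.
CV = 0.64, hence k = 1/CV² = 2.44.
Then θ = mean/k = 972/2.44 = 398.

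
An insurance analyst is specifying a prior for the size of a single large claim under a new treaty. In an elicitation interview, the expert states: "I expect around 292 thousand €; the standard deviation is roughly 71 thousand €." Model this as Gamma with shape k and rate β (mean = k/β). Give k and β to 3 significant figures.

k ≈ 16.9, β ≈ 0.0579

For Gamma(k, rate β): mean = k/β, variance = k/β², so CV = 1/√k.
CV = SD/mean = 71/292 = 0.2432, hence k = 1/CV² = 16.9.
Then β = k/mean = 16.9/292 = 0.0579.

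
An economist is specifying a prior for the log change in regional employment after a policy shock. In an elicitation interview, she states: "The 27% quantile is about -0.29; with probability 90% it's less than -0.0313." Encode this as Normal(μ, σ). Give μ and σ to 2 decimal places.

μ = -0.21, σ = 0.14

The p-quantile of Normal(μ,σ) is μ + z_p·σ, with z_{0.27} = -0.6128 and z_{0.9} = 1.282.
Eliminate σ: μ = (z₂·x₁ − z₁·x₂)/(z₂ − z₁) = (1.282·-0.29 − (-0.6128)·-0.0313)/1.894 = -0.21.
Then σ = (x₂ − x₁)/(z₂ − z₁) = (-0.0313 − -0.29)/1.894 = 0.14.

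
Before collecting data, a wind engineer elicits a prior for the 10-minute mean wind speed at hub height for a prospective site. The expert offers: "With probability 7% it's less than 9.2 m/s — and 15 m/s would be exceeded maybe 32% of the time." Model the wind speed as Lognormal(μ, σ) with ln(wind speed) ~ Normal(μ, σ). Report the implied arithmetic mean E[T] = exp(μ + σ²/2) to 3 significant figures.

If T ~ Lognormal(μ,σ) then ln T ~ Normal(μ,σ), so the p-quantile of ln T is μ + z_p·σ.
ln(9.2) = 2.219 and ln(15) = 2.708; z_{0.07} = -1.476, z_{0.68} = 0.4677.
σ = (2.708 − 2.219)/(0.4677 − (-1.476)) = 0.252.
μ = 2.219 − (-1.476)·0.252 = 2.590.
E[T] = exp(μ + σ²/2) = exp(2.590 + 0.0316) = 13.8 m/s.

E[T] ≈ 13.8 m/s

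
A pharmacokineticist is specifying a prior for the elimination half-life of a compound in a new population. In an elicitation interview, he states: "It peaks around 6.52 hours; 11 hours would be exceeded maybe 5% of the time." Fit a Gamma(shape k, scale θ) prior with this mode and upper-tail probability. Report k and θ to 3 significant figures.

Gamma(k,θ) with k>1 has mode (k−1)θ, so θ = 6.52/(k−1).
Need P(X < 11) = 0.95 with θ tied to k this way. Start at k = 2, θ = 6.52: P(X<11) ≈ 0.503.
Too low — raise k to concentrate. Iterating converges to k ≈ 11.2.
Then θ = 6.52/(11.2−1) ≈ 0.639.

k ≈ 11.2, θ ≈ 0.639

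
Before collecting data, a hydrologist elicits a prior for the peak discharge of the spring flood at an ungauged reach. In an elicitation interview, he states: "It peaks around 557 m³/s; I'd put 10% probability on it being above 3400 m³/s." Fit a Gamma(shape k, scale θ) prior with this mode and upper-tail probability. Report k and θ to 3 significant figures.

k ≈ 1.52, θ ≈ 1080

Gamma(k,θ) with k>1 has mode (k−1)θ, so θ = 557/(k−1).
Need P(X < 3400) = 0.9 with θ tied to k this way. Start at k = 2, θ = 557: P(X<3400) ≈ 0.984.
Too high — lower k to spread out. Iterating converges to k ≈ 1.52.
Then θ = 557/(1.52−1) ≈ 1080.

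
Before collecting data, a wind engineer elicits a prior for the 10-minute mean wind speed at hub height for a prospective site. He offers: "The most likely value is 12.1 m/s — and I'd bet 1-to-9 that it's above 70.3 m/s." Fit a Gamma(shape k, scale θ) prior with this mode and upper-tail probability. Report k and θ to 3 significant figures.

k ≈ 1.55, θ ≈ 21.9

Gamma(k,θ) with k>1 has mode (k−1)θ, so θ = 12.1/(k−1).
Need P(X < 70.3) = 0.9 with θ tied to k this way. Start at k = 2, θ = 12.1: P(X<70.3) ≈ 0.980.
Too high — lower k to spread out. Iterating converges to k ≈ 1.55.
Then θ = 12.1/(1.55−1) ≈ 21.9.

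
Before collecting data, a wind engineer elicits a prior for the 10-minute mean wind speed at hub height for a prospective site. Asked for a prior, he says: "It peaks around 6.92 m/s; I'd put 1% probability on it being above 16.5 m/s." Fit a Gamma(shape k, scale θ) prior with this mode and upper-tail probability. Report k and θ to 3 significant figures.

Gamma(k,θ) with k>1 has mode (k−1)θ, so θ = 6.92/(k−1).
Need P(X < 16.5) = 0.99 with θ tied to k this way. Start at k = 2, θ = 6.92: P(X<16.5) ≈ 0.688.
Too low — raise k to concentrate. Iterating converges to k ≈ 7.28.
Then θ = 6.92/(7.28−1) ≈ 1.1.

k ≈ 7.28, θ ≈ 1.1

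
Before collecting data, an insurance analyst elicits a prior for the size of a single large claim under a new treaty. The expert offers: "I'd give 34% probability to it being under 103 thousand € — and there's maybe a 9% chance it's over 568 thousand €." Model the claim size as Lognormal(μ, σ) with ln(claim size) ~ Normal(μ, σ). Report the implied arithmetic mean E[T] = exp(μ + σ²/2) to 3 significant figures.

If T ~ Lognormal(μ,σ) then ln T ~ Normal(μ,σ), so the p-quantile of ln T is μ + z_p·σ.
ln(103) = 4.635 and ln(568) = 6.342; z_{0.34} = -0.4125, z_{0.91} = 1.341.
σ = (6.342 − 4.635)/(1.341 − (-0.4125)) = 0.974.
μ = 4.635 − (-0.4125)·0.974 = 5.036.
E[T] = exp(μ + σ²/2) = exp(5.036 + 0.4742) = 247 thousand €.

E[T] ≈ 247 thousand €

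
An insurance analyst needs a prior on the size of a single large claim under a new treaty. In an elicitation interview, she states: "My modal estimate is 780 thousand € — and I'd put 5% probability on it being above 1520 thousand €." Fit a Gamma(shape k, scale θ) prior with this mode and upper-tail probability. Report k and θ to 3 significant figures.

k ≈ 7.24, θ ≈ 125

Gamma(k,θ) with k>1 has mode (k−1)θ, so θ = 780/(k−1).
Need P(X < 1520) = 0.95 with θ tied to k this way. Start at k = 2, θ = 780: P(X<1520) ≈ 0.580.
Too low — raise k to concentrate. Iterating converges to k ≈ 7.24.
Then θ = 780/(7.24−1) ≈ 125.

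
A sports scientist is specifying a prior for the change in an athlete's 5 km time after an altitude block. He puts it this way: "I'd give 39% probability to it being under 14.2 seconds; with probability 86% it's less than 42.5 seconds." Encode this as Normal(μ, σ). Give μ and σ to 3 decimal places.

The p-quantile of Normal(μ,σ) is μ + z_p·σ, with z_{0.39} = -0.2793 and z_{0.86} = 1.08.
Eliminate σ: μ = (z₂·x₁ − z₁·x₂)/(z₂ − z₁) = (1.08·14.2 − (-0.2793)·42.5)/1.36 = 20.014.
Then σ = (x₂ − x₁)/(z₂ − z₁) = (42.5 − 14.2)/1.36 = 20.814.

μ = 20.014, σ = 20.814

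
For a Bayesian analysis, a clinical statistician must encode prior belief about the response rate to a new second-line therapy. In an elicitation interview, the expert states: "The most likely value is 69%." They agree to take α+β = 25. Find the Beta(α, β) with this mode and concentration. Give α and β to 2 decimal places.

α = 16.87, β = 8.13

For α,β > 1 the Beta mode is (α−1)/(α+β−2). With α+β = 25, the mode is (α−1)/23.
Set (α−1)/23 = 0.69 → α = 1 + 0.69·23 = 16.87.
β = 25 − α = 8.13.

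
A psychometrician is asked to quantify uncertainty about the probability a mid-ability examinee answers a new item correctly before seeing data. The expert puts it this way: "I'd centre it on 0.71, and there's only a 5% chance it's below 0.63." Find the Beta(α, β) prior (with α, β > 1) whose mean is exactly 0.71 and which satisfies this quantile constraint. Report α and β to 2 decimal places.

With mean 0.71 fixed, write α = 0.71s, β = 0.29s where s = α+β.
Need P(θ < 0.63) = 0.05 under Beta(0.71s, 0.29s). Normal approximation: (q−m)/√(m(1−m)/s) ≈ z_{0.05} = -1.64, so s ≈ 0.71·0.29·(-1.64)²/(0.63−0.71)² = 87.0.
At s = 87.0: P(θ<0.63) ≈ 0.055. Adjusting to match 0.05 gives s ≈ 91.95.
So α = 0.71·91.95 ≈ 65.28, β = 0.29·91.95 ≈ 26.66.

α ≈ 65.28, β ≈ 26.66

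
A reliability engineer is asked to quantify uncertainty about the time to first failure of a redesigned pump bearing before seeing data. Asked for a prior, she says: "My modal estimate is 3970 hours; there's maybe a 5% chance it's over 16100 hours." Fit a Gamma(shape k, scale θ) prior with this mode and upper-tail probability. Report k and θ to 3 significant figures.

k ≈ 2.28, θ ≈ 3100

Gamma(k,θ) with k>1 has mode (k−1)θ, so θ = 3970/(k−1).
Need P(X < 16100) = 0.95 with θ tied to k this way. Start at k = 2, θ = 3970: P(X<16100) ≈ 0.912.
Too low — raise k to concentrate. Iterating converges to k ≈ 2.28.
Then θ = 3970/(2.28−1) ≈ 3100.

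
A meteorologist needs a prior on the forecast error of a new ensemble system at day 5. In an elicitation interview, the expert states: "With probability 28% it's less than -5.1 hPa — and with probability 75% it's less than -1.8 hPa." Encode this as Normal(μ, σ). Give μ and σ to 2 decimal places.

μ = -3.57, σ = 2.62

The p-quantile of Normal(μ,σ) is μ + z_p·σ, with z_{0.28} = -0.5828 and z_{0.75} = 0.6745.
Eliminate σ: μ = (z₂·x₁ − z₁·x₂)/(z₂ − z₁) = (0.6745·-5.1 − (-0.5828)·-1.8)/1.257 = -3.57.
Then σ = (x₂ − x₁)/(z₂ − z₁) = (-1.8 − -5.1)/1.257 = 2.62.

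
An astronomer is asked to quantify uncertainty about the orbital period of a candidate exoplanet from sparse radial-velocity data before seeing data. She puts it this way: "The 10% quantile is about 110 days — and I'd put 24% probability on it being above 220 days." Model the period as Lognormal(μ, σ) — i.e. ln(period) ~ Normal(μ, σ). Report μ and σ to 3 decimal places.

If T ~ Lognormal(μ,σ) then ln T ~ Normal(μ,σ), so the p-quantile of ln T is μ + z_p·σ.
ln(110) = 4.7 and ln(220) = 5.394; z_{0.1} = -1.282, z_{0.76} = 0.7063.
σ = (5.394 − 4.7)/(0.7063 − (-1.282)) = 0.349.
μ = 4.7 − (-1.282)·0.349 = 5.147.

μ ≈ 5.147, σ ≈ 0.349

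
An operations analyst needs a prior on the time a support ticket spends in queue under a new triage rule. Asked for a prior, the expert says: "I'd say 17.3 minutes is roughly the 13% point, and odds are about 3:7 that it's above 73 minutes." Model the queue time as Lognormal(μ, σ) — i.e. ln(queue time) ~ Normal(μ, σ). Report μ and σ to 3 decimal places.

μ ≈ 3.833, σ ≈ 0.872

If T ~ Lognormal(μ,σ) then ln T ~ Normal(μ,σ), so the p-quantile of ln T is μ + z_p·σ.
ln(17.3) = 2.851 and ln(73) = 4.29; z_{0.13} = -1.126, z_{0.7} = 0.5244.
σ = (4.29 − 2.851)/(0.5244 − (-1.126)) = 0.872.
μ = 2.851 − (-1.126)·0.872 = 3.833.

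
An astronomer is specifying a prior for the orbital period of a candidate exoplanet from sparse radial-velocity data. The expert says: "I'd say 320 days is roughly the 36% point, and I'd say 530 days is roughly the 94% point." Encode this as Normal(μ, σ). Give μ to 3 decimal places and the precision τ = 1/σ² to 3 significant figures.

For Normal(μ,σ), the p-quantile is μ + z_p·σ. Here z_{0.36} = -0.3585, z_{0.94} = 1.555.
So 320 = μ − 0.3585σ and 530 = μ + 1.555σ.
Subtracting: σ = (530 − 320)/(1.555 − (-0.3585)) = 109.762.
Then μ = 320 − (-0.3585)·109.762 = 359.345.
Precision τ = 1/σ² = 1/109.8² = 8.3e-05.

μ = 359.345, τ = 8.3e-05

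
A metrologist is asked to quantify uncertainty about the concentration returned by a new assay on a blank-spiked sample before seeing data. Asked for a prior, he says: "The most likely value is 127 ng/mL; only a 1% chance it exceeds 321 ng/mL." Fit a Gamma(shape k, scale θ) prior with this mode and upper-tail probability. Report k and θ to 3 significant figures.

Gamma(k,θ) with k>1 has mode (k−1)θ, so θ = 127/(k−1).
Need P(X < 321) = 0.99 with θ tied to k this way. Start at k = 2, θ = 127: P(X<321) ≈ 0.718.
Too low — raise k to concentrate. Iterating converges to k ≈ 6.45.
Then θ = 127/(6.45−1) ≈ 23.3.

k ≈ 6.45, θ ≈ 23.3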